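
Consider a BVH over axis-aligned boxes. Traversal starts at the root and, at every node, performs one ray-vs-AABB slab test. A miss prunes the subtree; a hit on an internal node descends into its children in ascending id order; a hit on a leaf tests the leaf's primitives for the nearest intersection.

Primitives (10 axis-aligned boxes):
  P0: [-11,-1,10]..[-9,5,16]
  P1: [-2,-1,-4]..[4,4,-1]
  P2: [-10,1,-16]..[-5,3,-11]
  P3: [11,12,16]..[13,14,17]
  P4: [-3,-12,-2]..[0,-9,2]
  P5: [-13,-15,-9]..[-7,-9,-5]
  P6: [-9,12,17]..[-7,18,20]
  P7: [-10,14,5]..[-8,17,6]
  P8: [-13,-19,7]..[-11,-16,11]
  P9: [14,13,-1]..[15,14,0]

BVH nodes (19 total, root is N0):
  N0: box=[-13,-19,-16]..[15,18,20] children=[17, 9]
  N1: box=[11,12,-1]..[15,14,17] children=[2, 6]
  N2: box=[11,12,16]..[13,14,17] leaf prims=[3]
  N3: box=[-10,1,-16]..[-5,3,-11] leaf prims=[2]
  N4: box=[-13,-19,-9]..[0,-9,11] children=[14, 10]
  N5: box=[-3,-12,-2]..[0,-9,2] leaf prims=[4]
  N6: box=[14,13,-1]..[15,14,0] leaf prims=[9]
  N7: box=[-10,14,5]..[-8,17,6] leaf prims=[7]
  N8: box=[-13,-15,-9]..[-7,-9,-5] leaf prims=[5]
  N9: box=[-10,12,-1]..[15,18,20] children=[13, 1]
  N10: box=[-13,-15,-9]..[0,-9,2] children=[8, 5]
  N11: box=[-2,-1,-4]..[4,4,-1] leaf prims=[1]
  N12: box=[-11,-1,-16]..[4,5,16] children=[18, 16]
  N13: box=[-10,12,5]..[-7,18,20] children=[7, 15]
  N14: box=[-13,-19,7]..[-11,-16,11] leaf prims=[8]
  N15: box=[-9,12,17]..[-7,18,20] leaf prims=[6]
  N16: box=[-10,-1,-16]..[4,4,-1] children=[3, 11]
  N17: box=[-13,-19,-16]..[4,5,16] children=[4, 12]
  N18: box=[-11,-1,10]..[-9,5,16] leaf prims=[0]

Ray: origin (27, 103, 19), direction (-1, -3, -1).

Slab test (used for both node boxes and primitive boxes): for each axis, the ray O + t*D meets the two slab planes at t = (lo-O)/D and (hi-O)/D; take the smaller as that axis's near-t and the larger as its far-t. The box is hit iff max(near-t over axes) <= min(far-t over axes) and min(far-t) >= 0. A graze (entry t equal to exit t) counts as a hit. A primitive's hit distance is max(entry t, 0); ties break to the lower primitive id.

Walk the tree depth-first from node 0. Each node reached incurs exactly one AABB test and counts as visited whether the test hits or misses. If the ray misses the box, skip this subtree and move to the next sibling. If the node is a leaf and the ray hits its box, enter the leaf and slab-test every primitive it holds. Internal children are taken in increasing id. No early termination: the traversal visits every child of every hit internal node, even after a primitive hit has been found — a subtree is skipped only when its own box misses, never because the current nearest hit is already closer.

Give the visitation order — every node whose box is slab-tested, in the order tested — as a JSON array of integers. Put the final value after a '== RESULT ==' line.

Walk:
N0 x:[12,40] y:[85/3,122/3] z:[-1,35] -> hit [85/3,35], descend [9, 17]
  N9 x:[12,37] y:[85/3,91/3] z:[-1,20] -> miss, prune
  N17 x:[23,40] y:[98/3,122/3] z:[3,35] -> hit [98/3,35], descend [4, 12]
    N4 x:[27,40] y:[112/3,122/3] z:[8,28] -> miss, prune
    N12 x:[23,38] y:[98/3,104/3] z:[3,35] -> hit [98/3,104/3], descend [16, 18]
      N16 x:[23,37] y:[33,104/3] z:[20,35] -> hit [33,104/3], descend [3, 11]
        N3 x:[32,37] y:[100/3,34] z:[30,35] -> hit [100/3,34] leaf, test {P2@t=100/3}
        N11 x:[23,29] y:[33,104/3] z:[20,23] -> miss, prune
      N18 x:[36,38] y:[98/3,104/3] z:[3,9] -> miss, prune

9 AABB tests over nodes [0, 9, 17, 4, 12, 16, 3, 11, 18]; 1 leaf entered; closest P2.

== RESULT ==
[0, 9, 17, 4, 12, 16, 3, 11, 18]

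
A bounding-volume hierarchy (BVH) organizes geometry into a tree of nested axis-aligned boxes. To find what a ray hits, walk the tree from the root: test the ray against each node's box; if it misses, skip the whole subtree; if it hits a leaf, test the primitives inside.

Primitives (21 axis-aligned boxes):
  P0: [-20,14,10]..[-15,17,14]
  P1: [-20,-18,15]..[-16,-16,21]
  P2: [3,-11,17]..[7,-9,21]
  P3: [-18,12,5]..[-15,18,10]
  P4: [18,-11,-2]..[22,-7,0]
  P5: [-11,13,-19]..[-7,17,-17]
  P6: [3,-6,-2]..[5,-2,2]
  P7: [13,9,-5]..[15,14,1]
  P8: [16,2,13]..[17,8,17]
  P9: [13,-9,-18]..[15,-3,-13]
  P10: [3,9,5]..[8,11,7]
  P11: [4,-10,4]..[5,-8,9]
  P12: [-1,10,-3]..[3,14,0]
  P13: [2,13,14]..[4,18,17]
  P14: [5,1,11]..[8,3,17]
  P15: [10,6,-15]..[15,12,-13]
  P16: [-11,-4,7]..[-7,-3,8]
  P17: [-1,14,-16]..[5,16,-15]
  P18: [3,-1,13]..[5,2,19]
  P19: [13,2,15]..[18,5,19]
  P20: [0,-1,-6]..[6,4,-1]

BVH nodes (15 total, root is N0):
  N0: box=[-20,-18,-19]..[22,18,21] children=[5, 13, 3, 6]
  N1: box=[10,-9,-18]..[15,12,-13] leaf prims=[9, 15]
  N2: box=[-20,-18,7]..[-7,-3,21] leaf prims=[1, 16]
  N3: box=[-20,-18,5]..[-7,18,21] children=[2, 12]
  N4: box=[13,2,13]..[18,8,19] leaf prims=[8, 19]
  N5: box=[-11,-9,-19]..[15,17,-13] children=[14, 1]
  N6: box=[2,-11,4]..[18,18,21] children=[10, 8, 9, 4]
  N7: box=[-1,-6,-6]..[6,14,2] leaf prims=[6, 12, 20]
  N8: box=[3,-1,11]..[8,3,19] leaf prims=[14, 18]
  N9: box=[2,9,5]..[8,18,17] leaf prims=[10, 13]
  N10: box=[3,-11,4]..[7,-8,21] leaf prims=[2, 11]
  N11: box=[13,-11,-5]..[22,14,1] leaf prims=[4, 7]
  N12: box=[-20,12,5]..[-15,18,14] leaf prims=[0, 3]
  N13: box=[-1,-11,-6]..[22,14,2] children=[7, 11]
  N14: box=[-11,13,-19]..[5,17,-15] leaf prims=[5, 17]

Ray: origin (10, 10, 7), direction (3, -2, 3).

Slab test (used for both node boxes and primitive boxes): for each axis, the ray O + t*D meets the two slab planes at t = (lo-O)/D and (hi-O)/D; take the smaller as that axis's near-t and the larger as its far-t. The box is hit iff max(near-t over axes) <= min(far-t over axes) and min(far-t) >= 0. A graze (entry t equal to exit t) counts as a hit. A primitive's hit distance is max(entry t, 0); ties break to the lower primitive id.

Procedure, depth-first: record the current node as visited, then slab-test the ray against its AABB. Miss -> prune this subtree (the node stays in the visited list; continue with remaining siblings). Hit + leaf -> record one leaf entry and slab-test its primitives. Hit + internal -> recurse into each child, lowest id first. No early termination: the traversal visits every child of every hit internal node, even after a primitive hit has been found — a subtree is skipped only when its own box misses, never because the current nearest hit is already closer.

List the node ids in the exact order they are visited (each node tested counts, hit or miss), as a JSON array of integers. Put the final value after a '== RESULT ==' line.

Walk:
N0 x:[-10,4] y:[-4,14] z:[-26/3,14/3] -> hit [-4,4], descend [3, 5, 6, 13]
  N3 x:[-10,-17/3] y:[-4,14] z:[-2/3,14/3] -> miss, prune
  N5 x:[-7,5/3] y:[-7/2,19/2] z:[-26/3,-20/3] -> miss, prune
  N6 x:[-8/3,8/3] y:[-4,21/2] z:[-1,14/3] -> hit [-1,8/3], descend [4, 8, 9, 10]
    N4 x:[1,8/3] y:[1,4] z:[2,4] -> hit [2,8/3] leaf, test {P8@t=2, P19@t=8/3}
    N8 x:[-7/3,-2/3] y:[7/2,11/2] z:[4/3,4] -> miss, prune
    N9 x:[-8/3,-2/3] y:[-4,1/2] z:[-2/3,10/3] -> miss, prune
    N10 x:[-7/3,-1] y:[9,21/2] z:[-1,14/3] -> miss, prune
  N13 x:[-11/3,4] y:[-2,21/2] z:[-13/3,-5/3] -> miss, prune

9 AABB tests over nodes [0, 3, 5, 6, 4, 8, 9, 10, 13]; 1 leaf entered; closest P8.

== RESULT ==
[0, 3, 5, 6, 4, 8, 9, 10, 13]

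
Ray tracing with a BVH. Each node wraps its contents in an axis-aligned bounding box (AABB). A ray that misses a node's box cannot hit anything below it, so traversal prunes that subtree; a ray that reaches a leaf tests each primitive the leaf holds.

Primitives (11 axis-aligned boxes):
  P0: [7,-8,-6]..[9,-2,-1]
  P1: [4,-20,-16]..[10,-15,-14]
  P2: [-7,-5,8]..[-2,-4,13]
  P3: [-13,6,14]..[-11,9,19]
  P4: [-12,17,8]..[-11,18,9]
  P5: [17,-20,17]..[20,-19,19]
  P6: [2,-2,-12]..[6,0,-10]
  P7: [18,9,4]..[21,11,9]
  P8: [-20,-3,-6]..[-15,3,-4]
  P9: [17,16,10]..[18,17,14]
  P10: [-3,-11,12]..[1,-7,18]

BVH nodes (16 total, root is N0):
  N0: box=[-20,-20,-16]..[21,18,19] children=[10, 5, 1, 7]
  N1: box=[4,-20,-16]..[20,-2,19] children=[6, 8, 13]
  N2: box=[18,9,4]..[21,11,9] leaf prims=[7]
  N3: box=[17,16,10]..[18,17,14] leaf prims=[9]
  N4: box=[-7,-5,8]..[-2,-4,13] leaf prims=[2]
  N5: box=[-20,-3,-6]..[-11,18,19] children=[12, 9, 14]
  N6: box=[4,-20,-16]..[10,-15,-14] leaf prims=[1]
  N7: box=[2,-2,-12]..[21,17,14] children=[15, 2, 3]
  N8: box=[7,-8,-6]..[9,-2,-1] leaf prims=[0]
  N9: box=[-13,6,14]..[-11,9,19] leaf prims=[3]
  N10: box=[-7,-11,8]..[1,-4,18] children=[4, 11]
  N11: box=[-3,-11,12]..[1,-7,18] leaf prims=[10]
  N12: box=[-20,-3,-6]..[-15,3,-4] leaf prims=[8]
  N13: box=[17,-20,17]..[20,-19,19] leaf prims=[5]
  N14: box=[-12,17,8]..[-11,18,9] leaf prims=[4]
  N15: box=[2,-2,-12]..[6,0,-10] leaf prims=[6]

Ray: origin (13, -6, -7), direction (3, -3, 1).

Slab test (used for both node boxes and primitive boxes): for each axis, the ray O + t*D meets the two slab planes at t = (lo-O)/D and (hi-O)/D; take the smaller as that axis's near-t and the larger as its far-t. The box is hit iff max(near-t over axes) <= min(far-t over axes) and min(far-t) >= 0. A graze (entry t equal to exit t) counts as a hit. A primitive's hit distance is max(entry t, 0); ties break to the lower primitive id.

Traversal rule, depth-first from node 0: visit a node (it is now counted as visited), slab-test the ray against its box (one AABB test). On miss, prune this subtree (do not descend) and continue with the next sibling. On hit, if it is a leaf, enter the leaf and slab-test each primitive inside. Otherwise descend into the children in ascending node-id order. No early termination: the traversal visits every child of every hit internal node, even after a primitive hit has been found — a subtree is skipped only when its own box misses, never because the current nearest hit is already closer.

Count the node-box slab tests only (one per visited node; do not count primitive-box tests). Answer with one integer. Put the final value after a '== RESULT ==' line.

Traverse from the root:
N0 x:[-11,8/3] y:[-8,14/3] z:[-9,26] -> hit [-8,8/3], descend [1, 5, 7, 10]
  N1 x:[-3,7/3] y:[-4/3,14/3] z:[-9,26] -> hit [-4/3,7/3], descend [6, 8, 13]
    N6 x:[-3,-1] y:[3,14/3] z:[-9,-7] -> miss, prune
    N8 x:[-2,-4/3] y:[-4/3,2/3] z:[1,6] -> miss, prune
    N13 x:[4/3,7/3] y:[13/3,14/3] z:[24,26] -> miss, prune
  N5 x:[-11,-8] y:[-8,-1] z:[1,26] -> miss, prune
  N7 x:[-11/3,8/3] y:[-23/3,-4/3] z:[-5,21] -> miss, prune
  N10 x:[-20/3,-4] y:[-2/3,5/3] z:[15,25] -> miss, prune

order=[0, 1, 6, 8, 13, 5, 7, 10]  |boxes|=8  |leaves|=0  hit=miss

== RESULT ==
8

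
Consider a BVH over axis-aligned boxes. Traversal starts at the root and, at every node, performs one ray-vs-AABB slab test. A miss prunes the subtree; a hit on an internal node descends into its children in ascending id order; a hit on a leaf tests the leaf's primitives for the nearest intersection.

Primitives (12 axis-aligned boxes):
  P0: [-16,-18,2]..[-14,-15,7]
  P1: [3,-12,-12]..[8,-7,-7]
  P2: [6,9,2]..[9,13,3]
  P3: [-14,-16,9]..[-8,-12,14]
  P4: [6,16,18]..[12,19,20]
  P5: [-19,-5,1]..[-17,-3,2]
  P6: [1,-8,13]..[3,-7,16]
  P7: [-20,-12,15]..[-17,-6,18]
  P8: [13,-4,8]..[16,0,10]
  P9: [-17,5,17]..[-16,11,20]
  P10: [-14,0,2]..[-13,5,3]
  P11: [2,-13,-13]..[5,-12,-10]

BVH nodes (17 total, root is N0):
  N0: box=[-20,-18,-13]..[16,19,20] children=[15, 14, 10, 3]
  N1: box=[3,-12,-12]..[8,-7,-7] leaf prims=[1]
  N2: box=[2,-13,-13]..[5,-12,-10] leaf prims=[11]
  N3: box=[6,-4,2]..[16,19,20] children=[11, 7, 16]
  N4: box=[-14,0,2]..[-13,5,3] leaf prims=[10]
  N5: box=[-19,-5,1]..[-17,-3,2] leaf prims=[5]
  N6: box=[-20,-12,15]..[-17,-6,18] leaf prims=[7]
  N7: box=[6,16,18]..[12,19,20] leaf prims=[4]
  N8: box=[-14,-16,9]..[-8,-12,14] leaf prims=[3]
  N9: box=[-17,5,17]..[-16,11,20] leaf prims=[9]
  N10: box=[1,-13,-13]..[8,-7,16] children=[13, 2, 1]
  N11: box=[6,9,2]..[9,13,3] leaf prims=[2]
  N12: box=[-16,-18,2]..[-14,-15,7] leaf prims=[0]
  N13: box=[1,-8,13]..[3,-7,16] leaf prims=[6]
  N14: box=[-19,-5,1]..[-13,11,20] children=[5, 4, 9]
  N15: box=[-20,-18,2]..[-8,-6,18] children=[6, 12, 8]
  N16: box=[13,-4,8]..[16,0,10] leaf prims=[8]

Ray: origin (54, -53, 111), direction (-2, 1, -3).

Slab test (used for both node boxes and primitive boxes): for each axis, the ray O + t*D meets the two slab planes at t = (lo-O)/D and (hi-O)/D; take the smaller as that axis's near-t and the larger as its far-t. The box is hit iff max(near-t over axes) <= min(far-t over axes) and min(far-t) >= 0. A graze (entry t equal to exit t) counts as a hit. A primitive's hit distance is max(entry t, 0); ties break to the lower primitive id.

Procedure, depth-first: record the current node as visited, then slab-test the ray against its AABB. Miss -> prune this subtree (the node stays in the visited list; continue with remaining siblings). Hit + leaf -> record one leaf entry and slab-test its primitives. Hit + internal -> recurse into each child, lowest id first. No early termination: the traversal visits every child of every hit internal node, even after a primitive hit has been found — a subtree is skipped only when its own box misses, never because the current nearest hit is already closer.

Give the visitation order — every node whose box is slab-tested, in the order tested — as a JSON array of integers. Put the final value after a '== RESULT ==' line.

Walk:
N0 x:[19,37] y:[35,72] z:[91/3,124/3] -> hit [35,37], descend [3, 10, 14, 15]
  N3 x:[19,24] y:[49,72] z:[91/3,109/3] -> miss, prune
  N10 x:[23,53/2] y:[40,46] z:[95/3,124/3] -> miss, prune
  N14 x:[67/2,73/2] y:[48,64] z:[91/3,110/3] -> miss, prune
  N15 x:[31,37] y:[35,47] z:[31,109/3] -> hit [35,109/3], descend [6, 8, 12]
    N6 x:[71/2,37] y:[41,47] z:[31,32] -> miss, prune
    N8 x:[31,34] y:[37,41] z:[97/3,34] -> miss, prune
    N12 x:[34,35] y:[35,38] z:[104/3,109/3] -> hit [35,35] leaf, test {P0@t=35}

order=[0, 3, 10, 14, 15, 6, 8, 12]  |boxes|=8  |leaves|=1  hit=P0

== RESULT ==
[0, 3, 10, 14, 15, 6, 8, 12]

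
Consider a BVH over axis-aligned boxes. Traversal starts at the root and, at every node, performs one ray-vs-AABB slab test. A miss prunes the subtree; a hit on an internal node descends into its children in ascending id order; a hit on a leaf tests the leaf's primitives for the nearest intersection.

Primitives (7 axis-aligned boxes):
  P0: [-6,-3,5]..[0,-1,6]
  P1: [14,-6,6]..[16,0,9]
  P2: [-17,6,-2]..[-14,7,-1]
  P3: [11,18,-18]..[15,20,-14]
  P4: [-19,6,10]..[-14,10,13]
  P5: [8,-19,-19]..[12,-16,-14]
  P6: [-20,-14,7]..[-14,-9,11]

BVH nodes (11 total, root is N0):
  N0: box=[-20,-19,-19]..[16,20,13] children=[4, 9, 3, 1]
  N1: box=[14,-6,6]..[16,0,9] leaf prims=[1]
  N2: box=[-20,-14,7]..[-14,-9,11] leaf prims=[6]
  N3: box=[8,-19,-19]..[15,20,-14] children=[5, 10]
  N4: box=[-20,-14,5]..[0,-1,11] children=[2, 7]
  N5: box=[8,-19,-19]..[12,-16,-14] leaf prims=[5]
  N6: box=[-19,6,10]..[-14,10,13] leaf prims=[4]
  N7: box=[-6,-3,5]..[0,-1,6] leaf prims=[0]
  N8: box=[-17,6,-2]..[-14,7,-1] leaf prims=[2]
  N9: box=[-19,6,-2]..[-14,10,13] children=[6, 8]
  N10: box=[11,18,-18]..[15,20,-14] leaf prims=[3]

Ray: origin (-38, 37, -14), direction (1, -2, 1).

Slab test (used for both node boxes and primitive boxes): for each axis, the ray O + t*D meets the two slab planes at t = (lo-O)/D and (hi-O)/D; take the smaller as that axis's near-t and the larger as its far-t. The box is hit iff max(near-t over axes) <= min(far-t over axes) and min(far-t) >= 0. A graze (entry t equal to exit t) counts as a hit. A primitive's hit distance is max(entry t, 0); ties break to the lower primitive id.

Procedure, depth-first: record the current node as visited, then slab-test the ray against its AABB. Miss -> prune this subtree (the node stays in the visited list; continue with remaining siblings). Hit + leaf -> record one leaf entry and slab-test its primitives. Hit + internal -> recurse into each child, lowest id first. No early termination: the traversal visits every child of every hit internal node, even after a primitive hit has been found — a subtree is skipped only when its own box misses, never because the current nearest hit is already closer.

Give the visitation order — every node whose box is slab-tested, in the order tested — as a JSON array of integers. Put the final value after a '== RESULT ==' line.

Trace the traversal:
N0 x:[18,54] y:[17/2,28] z:[-5,27] -> hit [18,27], descend [1, 3, 4, 9]
  N1 x:[52,54] y:[37/2,43/2] z:[20,23] -> miss, prune
  N3 x:[46,53] y:[17/2,28] z:[-5,0] -> miss, prune
  N4 x:[18,38] y:[19,51/2] z:[19,25] -> hit [19,25], descend [2, 7]
    N2 x:[18,24] y:[23,51/2] z:[21,25] -> hit [23,24] leaf, test {P6@t=23}
    N7 x:[32,38] y:[19,20] z:[19,20] -> miss, prune
  N9 x:[19,24] y:[27/2,31/2] z:[12,27] -> miss, prune

7 AABB tests over nodes [0, 1, 3, 4, 2, 7, 9]; 1 leaf entered; closest P6.

== RESULT ==
[0, 1, 3, 4, 2, 7, 9]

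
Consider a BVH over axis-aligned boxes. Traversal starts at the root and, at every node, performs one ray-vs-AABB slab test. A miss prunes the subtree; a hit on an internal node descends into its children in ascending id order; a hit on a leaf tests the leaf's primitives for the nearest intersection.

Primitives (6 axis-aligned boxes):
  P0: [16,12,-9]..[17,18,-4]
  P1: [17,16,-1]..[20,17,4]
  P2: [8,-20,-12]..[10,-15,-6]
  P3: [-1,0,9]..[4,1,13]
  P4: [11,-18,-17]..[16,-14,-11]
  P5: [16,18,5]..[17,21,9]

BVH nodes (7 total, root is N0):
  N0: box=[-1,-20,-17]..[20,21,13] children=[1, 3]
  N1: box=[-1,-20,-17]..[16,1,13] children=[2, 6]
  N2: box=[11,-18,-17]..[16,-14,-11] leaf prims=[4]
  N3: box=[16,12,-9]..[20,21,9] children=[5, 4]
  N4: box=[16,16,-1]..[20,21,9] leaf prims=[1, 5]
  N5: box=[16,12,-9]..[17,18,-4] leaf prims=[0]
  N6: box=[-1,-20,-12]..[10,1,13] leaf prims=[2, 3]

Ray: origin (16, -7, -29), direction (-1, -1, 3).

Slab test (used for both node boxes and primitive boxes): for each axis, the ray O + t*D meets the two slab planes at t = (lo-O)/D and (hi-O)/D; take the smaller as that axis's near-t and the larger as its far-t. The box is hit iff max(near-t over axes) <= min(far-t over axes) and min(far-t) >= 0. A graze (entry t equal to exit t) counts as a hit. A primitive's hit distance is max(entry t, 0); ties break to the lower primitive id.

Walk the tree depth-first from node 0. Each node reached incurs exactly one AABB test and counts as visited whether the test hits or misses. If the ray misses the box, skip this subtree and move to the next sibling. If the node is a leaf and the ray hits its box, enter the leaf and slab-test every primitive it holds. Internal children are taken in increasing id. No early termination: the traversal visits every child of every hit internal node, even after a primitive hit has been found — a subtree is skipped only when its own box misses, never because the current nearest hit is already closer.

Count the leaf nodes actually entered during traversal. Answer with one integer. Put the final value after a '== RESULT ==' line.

Walk:
N0 x:[-4,17] y:[-28,13] z:[4,14] -> hit [4,13], descend [1, 3]
  N1 x:[0,17] y:[-8,13] z:[4,14] -> hit [4,13], descend [2, 6]
    N2 x:[0,5] y:[7,11] z:[4,6] -> miss, prune
    N6 x:[6,17] y:[-8,13] z:[17/3,14] -> hit [6,13] leaf, test {P2(miss), P3(miss)}
  N3 x:[-4,0] y:[-28,-19] z:[20/3,38/3] -> miss, prune

order=[0, 1, 2, 6, 3]  |boxes|=5  |leaves|=1  hit=miss

== RESULT ==
1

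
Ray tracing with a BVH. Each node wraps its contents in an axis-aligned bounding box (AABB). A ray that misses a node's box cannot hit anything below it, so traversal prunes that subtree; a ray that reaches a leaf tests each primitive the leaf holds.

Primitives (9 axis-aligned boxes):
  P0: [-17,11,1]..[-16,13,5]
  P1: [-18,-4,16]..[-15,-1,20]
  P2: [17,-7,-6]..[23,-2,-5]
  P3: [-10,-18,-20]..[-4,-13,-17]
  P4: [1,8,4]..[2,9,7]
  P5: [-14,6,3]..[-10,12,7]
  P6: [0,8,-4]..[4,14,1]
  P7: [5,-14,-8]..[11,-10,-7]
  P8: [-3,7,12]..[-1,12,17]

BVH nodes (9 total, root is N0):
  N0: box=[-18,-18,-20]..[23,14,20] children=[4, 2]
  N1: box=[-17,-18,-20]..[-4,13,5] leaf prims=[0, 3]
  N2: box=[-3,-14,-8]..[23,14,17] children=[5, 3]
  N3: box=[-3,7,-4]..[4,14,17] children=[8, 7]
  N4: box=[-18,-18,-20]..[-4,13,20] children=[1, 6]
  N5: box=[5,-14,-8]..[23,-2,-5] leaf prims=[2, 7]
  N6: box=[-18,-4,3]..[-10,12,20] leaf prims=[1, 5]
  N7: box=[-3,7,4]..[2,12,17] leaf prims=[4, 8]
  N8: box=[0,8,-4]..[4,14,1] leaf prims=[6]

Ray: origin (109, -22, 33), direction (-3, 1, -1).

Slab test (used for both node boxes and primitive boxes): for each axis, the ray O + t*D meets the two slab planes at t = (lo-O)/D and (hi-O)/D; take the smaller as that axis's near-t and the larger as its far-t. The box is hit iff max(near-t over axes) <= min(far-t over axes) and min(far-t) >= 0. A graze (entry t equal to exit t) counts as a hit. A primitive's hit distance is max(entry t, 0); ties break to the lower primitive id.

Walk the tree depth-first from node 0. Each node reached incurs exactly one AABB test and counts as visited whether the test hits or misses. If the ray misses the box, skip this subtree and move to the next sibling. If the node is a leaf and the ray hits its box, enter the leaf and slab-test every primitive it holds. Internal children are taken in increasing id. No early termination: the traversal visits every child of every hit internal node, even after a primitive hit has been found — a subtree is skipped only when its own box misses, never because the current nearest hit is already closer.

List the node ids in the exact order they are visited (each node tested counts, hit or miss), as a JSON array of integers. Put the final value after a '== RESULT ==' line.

Walk:
N0 x:[86/3,127/3] y:[4,36] z:[13,53] -> hit [86/3,36], descend [2, 4]
  N2 x:[86/3,112/3] y:[8,36] z:[16,41] -> hit [86/3,36], descend [3, 5]
    N3 x:[35,112/3] y:[29,36] z:[16,37] -> hit [35,36], descend [7, 8]
      N7 x:[107/3,112/3] y:[29,34] z:[16,29] -> miss, prune
      N8 x:[35,109/3] y:[30,36] z:[32,37] -> hit [35,36] leaf, test {P6@t=35}
    N5 x:[86/3,104/3] y:[8,20] z:[38,41] -> miss, prune
  N4 x:[113/3,127/3] y:[4,35] z:[13,53] -> miss, prune

7 AABB tests over nodes [0, 2, 3, 7, 8, 5, 4]; 1 leaf entered; closest P6.

== RESULT ==
[0, 2, 3, 7, 8, 5, 4]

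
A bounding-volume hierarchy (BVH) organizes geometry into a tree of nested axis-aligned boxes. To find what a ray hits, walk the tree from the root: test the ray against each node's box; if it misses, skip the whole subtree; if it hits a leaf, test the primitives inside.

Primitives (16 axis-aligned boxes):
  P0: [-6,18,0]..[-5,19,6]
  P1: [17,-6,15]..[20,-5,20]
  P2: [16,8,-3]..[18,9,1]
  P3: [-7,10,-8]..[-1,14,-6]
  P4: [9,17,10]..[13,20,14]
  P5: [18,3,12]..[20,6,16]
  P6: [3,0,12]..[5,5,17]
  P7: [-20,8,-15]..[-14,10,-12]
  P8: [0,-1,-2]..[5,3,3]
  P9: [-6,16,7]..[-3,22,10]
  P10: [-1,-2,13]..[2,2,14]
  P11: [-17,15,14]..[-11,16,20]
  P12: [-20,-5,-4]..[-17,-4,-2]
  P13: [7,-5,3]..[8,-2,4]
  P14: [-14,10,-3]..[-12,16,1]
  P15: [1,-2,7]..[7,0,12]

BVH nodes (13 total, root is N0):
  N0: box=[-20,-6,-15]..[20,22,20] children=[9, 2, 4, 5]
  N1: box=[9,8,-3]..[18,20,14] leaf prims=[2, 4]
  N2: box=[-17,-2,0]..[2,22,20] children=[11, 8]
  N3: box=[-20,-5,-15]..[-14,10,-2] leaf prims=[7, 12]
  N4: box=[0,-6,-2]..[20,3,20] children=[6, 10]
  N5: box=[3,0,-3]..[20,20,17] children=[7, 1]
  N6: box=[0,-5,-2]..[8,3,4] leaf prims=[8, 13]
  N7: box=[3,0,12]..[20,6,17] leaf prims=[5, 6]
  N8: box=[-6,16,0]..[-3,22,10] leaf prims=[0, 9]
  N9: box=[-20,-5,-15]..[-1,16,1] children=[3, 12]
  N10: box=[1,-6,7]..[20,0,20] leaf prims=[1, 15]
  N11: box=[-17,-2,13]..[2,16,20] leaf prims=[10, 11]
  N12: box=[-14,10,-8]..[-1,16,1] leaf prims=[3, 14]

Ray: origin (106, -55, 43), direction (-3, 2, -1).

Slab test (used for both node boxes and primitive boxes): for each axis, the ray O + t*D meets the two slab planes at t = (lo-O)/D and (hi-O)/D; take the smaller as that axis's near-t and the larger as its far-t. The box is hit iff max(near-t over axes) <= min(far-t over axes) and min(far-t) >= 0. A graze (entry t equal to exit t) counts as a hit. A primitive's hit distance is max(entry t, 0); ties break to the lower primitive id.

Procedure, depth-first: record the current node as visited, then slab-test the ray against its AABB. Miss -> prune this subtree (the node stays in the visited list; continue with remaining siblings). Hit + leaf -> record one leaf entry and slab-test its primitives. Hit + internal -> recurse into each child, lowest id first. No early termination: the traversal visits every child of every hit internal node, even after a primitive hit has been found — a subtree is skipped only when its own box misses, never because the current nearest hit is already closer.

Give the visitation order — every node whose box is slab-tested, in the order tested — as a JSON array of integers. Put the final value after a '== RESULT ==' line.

Walk:
N0 x:[86/3,42] y:[49/2,77/2] z:[23,58] -> hit [86/3,77/2], descend [2, 4, 5, 9]
  N2 x:[104/3,41] y:[53/2,77/2] z:[23,43] -> hit [104/3,77/2], descend [8, 11]
    N8 x:[109/3,112/3] y:[71/2,77/2] z:[33,43] -> hit [109/3,112/3] leaf, test {P0@t=37, P9(miss)}
    N11 x:[104/3,41] y:[53/2,71/2] z:[23,30] -> miss, prune
  N4 x:[86/3,106/3] y:[49/2,29] z:[23,45] -> hit [86/3,29], descend [6, 10]
    N6 x:[98/3,106/3] y:[25,29] z:[39,45] -> miss, prune
    N10 x:[86/3,35] y:[49/2,55/2] z:[23,36] -> miss, prune
  N5 x:[86/3,103/3] y:[55/2,75/2] z:[26,46] -> hit [86/3,103/3], descend [1, 7]
    N1 x:[88/3,97/3] y:[63/2,75/2] z:[29,46] -> hit [63/2,97/3] leaf, test {P2(miss), P4(miss)}
    N7 x:[86/3,103/3] y:[55/2,61/2] z:[26,31] -> hit [86/3,61/2] leaf, test {P5@t=29, P6(miss)}
  N9 x:[107/3,42] y:[25,71/2] z:[42,58] -> miss, prune

11 AABB tests over nodes [0, 2, 8, 11, 4, 6, 10, 5, 1, 7, 9]; 3 leaves entered; closest P5.

== RESULT ==
[0, 2, 8, 11, 4, 6, 10, 5, 1, 7, 9]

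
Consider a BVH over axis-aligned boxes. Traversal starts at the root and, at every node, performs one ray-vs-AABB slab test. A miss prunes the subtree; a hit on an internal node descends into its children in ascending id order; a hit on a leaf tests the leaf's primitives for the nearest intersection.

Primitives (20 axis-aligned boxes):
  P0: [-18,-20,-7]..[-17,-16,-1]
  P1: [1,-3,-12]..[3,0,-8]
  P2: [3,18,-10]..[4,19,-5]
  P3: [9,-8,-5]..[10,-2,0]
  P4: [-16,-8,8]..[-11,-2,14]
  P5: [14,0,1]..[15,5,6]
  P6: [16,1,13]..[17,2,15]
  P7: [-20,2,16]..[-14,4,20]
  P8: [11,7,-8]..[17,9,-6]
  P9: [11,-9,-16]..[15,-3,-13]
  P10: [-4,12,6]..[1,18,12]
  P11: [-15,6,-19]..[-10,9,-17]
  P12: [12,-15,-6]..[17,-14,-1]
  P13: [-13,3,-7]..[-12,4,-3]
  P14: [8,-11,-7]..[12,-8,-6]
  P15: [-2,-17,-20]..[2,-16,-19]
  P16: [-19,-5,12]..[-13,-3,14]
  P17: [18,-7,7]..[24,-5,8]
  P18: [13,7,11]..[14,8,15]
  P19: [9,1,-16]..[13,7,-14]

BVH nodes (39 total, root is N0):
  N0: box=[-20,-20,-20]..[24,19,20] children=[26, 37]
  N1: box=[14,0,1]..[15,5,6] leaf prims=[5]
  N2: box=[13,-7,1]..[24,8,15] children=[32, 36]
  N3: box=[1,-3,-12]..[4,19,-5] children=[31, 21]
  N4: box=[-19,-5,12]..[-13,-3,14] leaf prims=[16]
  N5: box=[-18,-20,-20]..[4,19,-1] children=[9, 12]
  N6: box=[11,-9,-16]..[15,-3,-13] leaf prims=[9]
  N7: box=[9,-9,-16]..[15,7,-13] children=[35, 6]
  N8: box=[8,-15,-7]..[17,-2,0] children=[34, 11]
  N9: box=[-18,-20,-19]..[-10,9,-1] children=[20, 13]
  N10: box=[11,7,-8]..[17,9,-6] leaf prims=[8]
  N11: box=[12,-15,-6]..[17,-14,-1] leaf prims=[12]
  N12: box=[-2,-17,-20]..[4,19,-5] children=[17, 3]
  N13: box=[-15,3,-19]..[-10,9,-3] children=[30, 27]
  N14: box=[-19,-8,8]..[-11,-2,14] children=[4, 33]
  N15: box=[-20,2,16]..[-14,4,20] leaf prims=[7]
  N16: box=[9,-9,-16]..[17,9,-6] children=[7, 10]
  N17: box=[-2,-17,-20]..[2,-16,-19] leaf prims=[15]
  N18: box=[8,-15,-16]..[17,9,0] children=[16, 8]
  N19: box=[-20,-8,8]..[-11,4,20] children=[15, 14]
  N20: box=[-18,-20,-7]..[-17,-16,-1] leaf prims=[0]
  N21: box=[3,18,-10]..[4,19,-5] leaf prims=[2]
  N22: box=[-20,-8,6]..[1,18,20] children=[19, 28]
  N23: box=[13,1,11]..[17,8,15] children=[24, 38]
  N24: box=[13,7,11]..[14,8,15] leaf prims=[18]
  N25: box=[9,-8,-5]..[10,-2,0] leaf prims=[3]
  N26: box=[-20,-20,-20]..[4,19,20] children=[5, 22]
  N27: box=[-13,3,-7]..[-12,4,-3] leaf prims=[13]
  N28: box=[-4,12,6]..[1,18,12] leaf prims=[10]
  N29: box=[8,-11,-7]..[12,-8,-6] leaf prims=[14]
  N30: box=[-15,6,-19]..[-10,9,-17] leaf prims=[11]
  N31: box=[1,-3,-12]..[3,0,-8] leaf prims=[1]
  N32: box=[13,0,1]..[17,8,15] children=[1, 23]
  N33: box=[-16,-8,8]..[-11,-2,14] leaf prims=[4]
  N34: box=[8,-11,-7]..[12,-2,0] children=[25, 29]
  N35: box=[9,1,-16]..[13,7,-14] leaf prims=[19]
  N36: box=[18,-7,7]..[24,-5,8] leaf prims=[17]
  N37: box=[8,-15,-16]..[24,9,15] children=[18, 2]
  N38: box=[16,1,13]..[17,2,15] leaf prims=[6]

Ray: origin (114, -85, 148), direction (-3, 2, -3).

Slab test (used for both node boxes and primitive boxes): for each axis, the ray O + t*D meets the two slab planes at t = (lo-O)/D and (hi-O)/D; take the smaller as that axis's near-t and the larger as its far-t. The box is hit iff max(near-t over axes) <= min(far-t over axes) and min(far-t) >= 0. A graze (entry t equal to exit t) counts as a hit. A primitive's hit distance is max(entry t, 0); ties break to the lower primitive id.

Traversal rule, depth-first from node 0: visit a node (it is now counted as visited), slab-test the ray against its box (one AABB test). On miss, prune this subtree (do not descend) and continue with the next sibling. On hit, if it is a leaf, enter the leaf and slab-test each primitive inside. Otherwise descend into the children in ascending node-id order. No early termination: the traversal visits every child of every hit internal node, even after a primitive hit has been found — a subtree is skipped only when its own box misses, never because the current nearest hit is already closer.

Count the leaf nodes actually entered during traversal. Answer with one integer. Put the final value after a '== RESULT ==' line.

Trace the traversal:
N0 x:[30,134/3] y:[65/2,52] z:[128/3,56] -> hit [128/3,134/3], descend [26, 37]
  N26 x:[110/3,134/3] y:[65/2,52] z:[128/3,56] -> hit [128/3,134/3], descend [5, 22]
    N5 x:[110/3,44] y:[65/2,52] z:[149/3,56] -> miss, prune
    N22 x:[113/3,134/3] y:[77/2,103/2] z:[128/3,142/3] -> hit [128/3,134/3], descend [19, 28]
      N19 x:[125/3,134/3] y:[77/2,89/2] z:[128/3,140/3] -> hit [128/3,89/2], descend [14, 15]
        N14 x:[125/3,133/3] y:[77/2,83/2] z:[134/3,140/3] -> miss, prune
        N15 x:[128/3,134/3] y:[87/2,89/2] z:[128/3,44] -> hit [87/2,44] leaf, test {P7@t=87/2}
      N28 x:[113/3,118/3] y:[97/2,103/2] z:[136/3,142/3] -> miss, prune
  N37 x:[30,106/3] y:[35,47] z:[133/3,164/3] -> miss, prune

Visited [0, 26, 5, 22, 19, 14, 15, 28, 37]. Tests: 9 box, 1 leaf. Nearest: P7.

== RESULT ==
1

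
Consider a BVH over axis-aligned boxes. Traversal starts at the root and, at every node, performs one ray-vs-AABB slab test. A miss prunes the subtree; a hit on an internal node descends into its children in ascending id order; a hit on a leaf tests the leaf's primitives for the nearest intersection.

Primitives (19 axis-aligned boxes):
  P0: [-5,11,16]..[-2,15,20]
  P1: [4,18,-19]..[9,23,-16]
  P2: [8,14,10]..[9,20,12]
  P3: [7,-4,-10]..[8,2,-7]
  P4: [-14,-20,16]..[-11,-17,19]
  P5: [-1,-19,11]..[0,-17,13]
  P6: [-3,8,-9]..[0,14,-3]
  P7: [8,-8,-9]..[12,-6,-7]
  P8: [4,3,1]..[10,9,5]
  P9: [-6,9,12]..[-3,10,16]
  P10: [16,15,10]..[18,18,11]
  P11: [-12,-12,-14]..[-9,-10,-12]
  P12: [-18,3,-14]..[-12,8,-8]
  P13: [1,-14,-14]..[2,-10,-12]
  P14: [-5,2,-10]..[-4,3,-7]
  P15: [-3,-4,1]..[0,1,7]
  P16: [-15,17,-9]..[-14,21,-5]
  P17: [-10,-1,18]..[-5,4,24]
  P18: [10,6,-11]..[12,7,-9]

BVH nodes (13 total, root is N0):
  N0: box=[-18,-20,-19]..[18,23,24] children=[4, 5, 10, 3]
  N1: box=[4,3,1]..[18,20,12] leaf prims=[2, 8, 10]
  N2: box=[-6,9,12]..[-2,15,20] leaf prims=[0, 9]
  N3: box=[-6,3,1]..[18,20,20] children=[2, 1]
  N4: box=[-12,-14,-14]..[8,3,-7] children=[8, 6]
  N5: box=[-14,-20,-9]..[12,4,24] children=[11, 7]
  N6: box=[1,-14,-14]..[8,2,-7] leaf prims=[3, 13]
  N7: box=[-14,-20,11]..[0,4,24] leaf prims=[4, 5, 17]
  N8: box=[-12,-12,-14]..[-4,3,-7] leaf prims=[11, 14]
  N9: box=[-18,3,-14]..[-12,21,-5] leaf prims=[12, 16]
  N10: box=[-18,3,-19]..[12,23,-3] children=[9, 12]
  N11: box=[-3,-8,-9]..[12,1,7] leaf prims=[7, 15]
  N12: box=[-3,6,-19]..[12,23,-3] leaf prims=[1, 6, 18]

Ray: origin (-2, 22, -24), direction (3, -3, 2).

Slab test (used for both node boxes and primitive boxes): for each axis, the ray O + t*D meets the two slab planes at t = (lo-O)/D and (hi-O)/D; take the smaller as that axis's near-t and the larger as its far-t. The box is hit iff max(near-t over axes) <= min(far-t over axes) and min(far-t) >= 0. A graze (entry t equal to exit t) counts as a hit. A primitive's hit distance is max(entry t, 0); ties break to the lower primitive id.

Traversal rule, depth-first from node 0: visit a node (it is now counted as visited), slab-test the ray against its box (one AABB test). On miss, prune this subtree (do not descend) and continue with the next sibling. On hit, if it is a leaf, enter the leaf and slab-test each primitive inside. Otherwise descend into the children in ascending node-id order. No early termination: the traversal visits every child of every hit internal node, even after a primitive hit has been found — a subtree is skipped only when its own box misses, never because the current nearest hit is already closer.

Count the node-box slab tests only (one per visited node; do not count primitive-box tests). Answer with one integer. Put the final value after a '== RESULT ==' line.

Traverse from the root:
N0 x:[-16/3,20/3] y:[-1/3,14] z:[5/2,24] -> hit [5/2,20/3], descend [3, 4, 5, 10]
  N3 x:[-4/3,20/3] y:[2/3,19/3] z:[25/2,22] -> miss, prune
  N4 x:[-10/3,10/3] y:[19/3,12] z:[5,17/2] -> miss, prune
  N5 x:[-4,14/3] y:[6,14] z:[15/2,24] -> miss, prune
  N10 x:[-16/3,14/3] y:[-1/3,19/3] z:[5/2,21/2] -> hit [5/2,14/3], descend [9, 12]
    N9 x:[-16/3,-10/3] y:[1/3,19/3] z:[5,19/2] -> miss, prune
    N12 x:[-1/3,14/3] y:[-1/3,16/3] z:[5/2,21/2] -> hit [5/2,14/3] leaf, test {P1(miss), P6(miss), P18(miss)}

order=[0, 3, 4, 5, 10, 9, 12]  |boxes|=7  |leaves|=1  hit=miss

== RESULT ==
7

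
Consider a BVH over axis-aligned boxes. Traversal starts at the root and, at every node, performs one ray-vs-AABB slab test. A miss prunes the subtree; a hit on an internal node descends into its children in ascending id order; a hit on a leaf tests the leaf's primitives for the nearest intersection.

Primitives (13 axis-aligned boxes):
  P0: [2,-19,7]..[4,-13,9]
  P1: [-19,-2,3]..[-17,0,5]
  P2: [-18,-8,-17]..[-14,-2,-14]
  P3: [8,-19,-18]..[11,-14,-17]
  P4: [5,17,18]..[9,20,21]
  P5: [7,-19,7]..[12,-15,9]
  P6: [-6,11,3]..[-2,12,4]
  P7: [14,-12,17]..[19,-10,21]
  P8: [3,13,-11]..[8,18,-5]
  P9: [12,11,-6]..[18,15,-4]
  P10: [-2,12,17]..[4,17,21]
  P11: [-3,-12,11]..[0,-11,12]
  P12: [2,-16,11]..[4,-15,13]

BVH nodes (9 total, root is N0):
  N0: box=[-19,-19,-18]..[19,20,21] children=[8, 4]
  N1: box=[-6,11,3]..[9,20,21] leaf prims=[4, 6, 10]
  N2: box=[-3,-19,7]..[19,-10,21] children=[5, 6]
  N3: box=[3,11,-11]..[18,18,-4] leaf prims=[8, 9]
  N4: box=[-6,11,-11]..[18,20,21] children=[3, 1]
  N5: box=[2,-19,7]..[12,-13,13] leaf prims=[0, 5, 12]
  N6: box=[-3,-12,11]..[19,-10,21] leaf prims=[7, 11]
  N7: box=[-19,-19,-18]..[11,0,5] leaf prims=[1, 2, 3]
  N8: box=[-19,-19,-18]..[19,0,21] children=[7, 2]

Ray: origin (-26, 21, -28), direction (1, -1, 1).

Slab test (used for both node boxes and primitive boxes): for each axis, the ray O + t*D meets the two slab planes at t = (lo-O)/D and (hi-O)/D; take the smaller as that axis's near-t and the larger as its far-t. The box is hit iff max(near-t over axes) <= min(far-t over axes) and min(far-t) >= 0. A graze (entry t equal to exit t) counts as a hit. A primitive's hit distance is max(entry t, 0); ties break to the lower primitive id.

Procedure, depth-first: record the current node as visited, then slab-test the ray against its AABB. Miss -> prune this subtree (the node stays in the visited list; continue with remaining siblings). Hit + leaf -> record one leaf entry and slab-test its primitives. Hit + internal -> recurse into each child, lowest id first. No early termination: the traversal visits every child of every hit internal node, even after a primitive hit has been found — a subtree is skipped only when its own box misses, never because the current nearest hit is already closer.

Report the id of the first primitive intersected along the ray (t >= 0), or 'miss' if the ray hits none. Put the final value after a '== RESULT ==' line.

Walk:
N0 x:[7,45] y:[1,40] z:[10,49] -> hit [10,40], descend [4, 8]
  N4 x:[20,44] y:[1,10] z:[17,49] -> miss, prune
  N8 x:[7,45] y:[21,40] z:[10,49] -> hit [21,40], descend [2, 7]
    N2 x:[23,45] y:[31,40] z:[35,49] -> hit [35,40], descend [5, 6]
      N5 x:[28,38] y:[34,40] z:[35,41] -> hit [35,38] leaf, test {P0(miss), P5@t=36, P12(miss)}
      N6 x:[23,45] y:[31,33] z:[39,49] -> miss, prune
    N7 x:[7,37] y:[21,40] z:[10,33] -> hit [21,33] leaf, test {P1(miss), P2(miss), P3(miss)}

order=[0, 4, 8, 2, 5, 6, 7]  |boxes|=7  |leaves|=2  hit=P5

== RESULT ==
5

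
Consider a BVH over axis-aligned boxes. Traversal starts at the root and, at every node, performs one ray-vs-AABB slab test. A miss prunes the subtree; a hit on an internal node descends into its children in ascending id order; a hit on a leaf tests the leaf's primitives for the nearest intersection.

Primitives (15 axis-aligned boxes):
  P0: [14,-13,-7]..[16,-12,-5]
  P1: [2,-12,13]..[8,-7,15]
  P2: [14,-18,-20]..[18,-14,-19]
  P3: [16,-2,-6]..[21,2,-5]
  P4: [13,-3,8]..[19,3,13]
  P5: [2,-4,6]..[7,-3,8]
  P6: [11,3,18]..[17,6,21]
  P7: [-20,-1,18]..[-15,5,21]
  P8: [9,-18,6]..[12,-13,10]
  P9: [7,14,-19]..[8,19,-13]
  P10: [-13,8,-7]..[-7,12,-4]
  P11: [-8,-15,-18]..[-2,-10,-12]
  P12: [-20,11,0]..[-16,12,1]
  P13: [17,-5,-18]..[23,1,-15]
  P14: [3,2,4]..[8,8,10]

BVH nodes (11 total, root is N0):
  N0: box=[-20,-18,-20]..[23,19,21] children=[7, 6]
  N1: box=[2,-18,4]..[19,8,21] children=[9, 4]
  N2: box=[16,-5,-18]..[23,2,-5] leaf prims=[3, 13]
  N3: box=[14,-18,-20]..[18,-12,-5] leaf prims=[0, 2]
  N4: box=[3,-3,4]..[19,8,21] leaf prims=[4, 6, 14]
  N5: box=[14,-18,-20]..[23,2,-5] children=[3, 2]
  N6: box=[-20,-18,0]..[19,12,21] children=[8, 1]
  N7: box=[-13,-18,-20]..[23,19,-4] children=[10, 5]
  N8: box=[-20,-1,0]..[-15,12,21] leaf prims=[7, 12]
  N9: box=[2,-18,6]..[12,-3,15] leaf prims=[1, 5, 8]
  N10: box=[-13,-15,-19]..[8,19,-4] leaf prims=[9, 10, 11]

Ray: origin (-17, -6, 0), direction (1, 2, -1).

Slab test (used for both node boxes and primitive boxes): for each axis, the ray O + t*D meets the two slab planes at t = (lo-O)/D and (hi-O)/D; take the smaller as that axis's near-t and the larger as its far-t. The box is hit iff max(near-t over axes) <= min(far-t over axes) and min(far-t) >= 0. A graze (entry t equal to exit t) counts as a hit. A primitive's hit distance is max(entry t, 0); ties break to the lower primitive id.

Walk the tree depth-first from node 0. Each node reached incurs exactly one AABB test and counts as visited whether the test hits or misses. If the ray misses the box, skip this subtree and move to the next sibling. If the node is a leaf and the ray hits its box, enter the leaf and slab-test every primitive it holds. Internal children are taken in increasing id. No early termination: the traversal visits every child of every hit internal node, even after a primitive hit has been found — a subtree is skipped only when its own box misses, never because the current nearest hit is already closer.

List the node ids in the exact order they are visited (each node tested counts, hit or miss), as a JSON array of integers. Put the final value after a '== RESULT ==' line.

Traverse from the root:
N0 x:[-3,40] y:[-6,25/2] z:[-21,20] -> hit [-3,25/2], descend [6, 7]
  N6 x:[-3,36] y:[-6,9] z:[-21,0] -> hit [-3,0], descend [1, 8]
    N1 x:[19,36] y:[-6,7] z:[-21,-4] -> miss, prune
    N8 x:[-3,2] y:[5/2,9] z:[-21,0] -> miss, prune
  N7 x:[4,40] y:[-6,25/2] z:[4,20] -> hit [4,25/2], descend [5, 10]
    N5 x:[31,40] y:[-6,4] z:[5,20] -> miss, prune
    N10 x:[4,25] y:[-9/2,25/2] z:[4,19] -> hit [4,25/2] leaf, test {P9(miss), P10@t=7, P11(miss)}

order=[0, 6, 1, 8, 7, 5, 10]  |boxes|=7  |leaves|=1  hit=P10

== RESULT ==
[0, 6, 1, 8, 7, 5, 10]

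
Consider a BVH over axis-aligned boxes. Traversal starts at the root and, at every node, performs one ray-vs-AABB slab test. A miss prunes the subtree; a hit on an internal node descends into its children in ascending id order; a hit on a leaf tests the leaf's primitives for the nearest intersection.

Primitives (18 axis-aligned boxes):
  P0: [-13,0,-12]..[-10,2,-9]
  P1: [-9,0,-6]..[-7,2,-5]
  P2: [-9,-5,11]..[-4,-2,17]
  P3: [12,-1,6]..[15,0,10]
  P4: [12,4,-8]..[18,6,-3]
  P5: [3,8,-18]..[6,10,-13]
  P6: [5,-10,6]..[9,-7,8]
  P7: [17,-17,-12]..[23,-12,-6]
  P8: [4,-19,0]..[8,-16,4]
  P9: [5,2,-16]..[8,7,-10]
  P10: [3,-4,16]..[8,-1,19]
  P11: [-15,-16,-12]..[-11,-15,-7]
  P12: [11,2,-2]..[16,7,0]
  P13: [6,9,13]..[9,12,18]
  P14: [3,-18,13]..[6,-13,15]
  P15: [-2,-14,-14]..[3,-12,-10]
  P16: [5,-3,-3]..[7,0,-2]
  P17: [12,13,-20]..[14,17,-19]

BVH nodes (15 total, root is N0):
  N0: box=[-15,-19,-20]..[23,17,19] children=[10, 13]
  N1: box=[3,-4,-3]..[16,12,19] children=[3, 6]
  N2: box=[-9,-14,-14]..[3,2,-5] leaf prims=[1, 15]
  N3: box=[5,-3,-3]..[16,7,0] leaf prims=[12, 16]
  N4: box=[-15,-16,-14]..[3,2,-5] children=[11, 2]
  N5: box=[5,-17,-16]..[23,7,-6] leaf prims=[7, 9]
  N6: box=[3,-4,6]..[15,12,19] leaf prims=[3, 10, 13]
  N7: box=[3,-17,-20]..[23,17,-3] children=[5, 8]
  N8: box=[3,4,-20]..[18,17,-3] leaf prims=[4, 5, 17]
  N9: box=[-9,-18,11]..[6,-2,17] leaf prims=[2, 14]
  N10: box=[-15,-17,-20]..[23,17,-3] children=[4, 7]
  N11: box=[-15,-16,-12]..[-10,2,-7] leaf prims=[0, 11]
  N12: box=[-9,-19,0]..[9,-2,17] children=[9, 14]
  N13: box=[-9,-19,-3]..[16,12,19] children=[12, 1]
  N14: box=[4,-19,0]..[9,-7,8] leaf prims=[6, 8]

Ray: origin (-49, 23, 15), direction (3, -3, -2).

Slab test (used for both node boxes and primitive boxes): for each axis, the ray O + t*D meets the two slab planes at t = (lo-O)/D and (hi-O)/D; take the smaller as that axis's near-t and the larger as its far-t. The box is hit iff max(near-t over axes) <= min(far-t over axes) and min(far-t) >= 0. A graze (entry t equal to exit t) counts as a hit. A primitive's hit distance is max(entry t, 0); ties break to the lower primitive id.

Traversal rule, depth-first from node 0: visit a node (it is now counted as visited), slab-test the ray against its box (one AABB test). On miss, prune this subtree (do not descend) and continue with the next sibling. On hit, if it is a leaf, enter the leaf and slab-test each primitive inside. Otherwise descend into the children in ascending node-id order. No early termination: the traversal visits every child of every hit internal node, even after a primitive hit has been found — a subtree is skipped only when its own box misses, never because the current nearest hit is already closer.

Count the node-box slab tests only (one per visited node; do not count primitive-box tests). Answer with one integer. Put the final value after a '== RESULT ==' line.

Traverse from the root:
N0 x:[34/3,24] y:[2,14] z:[-2,35/2] -> hit [34/3,14], descend [10, 13]
  N10 x:[34/3,24] y:[2,40/3] z:[9,35/2] -> hit [34/3,40/3], descend [4, 7]
    N4 x:[34/3,52/3] y:[7,13] z:[10,29/2] -> hit [34/3,13], descend [2, 11]
      N2 x:[40/3,52/3] y:[7,37/3] z:[10,29/2] -> miss, prune
      N11 x:[34/3,13] y:[7,13] z:[11,27/2] -> hit [34/3,13] leaf, test {P0(miss), P11@t=38/3}
    N7 x:[52/3,24] y:[2,40/3] z:[9,35/2] -> miss, prune
  N13 x:[40/3,65/3] y:[11/3,14] z:[-2,9] -> miss, prune

Visited [0, 10, 4, 2, 11, 7, 13]. Tests: 7 box, 1 leaf. Nearest: P11.

== RESULT ==
7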